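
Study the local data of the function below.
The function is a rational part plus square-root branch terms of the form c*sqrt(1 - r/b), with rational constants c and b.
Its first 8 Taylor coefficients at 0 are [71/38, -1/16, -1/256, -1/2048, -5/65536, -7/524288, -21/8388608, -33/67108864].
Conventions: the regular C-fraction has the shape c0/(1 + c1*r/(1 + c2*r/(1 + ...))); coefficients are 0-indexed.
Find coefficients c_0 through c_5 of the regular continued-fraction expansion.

The regular C-fraction coefficients are [71/38, 19/568, -109/1136, -71/1744, -147/1744, -109/2352].

Taylor coefficients (read off): a_0 = 71/38, a_1 = -1/16, a_2 = -1/256, a_3 = -1/2048, a_4 = -5/65536, a_5 = -7/524288.
c0 = a_0 = 71/38. Peel one level at a time: if S = 1 + c*r/S' with S'(0) = 1, then c is the r-coefficient of S and S' = c*r/(S - 1).
S_1 = c0/f = 1 + (19/568)*r + (2071/645248)*r^2 + ...; c1 = 19/568.
S_2 = c1*r/(S_1 - 1) = 1 + (-109/1136)*r + (-1/256)*r^2 + ...; c2 = -109/1136.
S_3 = c2*r/(S_2 - 1) = 1 + (-71/1744)*r + (-10437/3041536)*r^2 + ...; c3 = -71/1744.
S_4 = c3*r/(S_3 - 1) = 1 + (-147/1744)*r + (-1/256)*r^2 + ...; c4 = -147/1744.
S_5 = c4*r/(S_4 - 1) = 1 + (-109/2352)*r + ...; c5 = -109/2352.


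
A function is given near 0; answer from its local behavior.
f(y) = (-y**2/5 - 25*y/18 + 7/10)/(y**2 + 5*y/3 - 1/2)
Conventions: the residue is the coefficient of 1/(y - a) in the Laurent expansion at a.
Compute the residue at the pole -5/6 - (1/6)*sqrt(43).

The factor y**2 + 5*y/3 - 1/2 splits as (y - a)(y - a') with a = -5/6 - (1/6)*sqrt(43), a' = -5/6 + (1/6)*sqrt(43). At the order-1 pole a set g(y) = (y - a)*f(y) = [-y**2/5 - 25*y/18 + 7/10] / (y - a').
Simple pole: residue = g(a) at a = -5/6 - (1/6)*sqrt(43), which is -19/36 - (799/7740)*sqrt(43).

The residue is -19/36 - (799/7740)*sqrt(43).


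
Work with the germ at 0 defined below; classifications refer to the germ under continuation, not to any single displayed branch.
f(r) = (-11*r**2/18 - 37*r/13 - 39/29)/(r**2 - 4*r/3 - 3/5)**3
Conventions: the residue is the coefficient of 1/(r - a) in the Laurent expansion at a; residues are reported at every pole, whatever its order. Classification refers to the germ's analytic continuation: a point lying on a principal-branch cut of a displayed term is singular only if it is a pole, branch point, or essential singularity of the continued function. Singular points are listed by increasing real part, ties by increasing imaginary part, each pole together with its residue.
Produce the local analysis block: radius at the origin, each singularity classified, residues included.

Denominator factor (r**2 - 4*r/3 - 3/5)^3: discriminant 188/45, real irrational roots 2/3 + (1/15)*sqrt(235) and 2/3 - (1/15)*sqrt(235); poles of order 3, moduli 2/3 + (1/15)*sqrt(235) and -2/3 + (1/15)*sqrt(235).
The radius of convergence is the smallest modulus among the singular points: -2/3 + (1/15)*sqrt(235).
The factor r**2 - 4*r/3 - 3/5 splits as (r - a)(r - a') with a = 2/3 - (1/15)*sqrt(235), a' = 2/3 + (1/15)*sqrt(235). At the order-3 pole a set g(r) = (r - a)^3*f(r) = [-11*r**2/18 - 37*r/13 - 39/29] / (r - a')^3.
Order-3 pole: residue = g''(a)/2; g''(2/3 - (1/15)*sqrt(235)) = (45362715/626260336)*sqrt(235), so the residue is (45362715/1252520672)*sqrt(235).
The factor r**2 - 4*r/3 - 3/5 splits as (r - a)(r - a') with a = 2/3 + (1/15)*sqrt(235), a' = 2/3 - (1/15)*sqrt(235). At the order-3 pole a set g(r) = (r - a)^3*f(r) = [-11*r**2/18 - 37*r/13 - 39/29] / (r - a')^3.
Order-3 pole: residue = g''(a)/2; g''(2/3 + (1/15)*sqrt(235)) = -(45362715/626260336)*sqrt(235), so the residue is -(45362715/1252520672)*sqrt(235).
List the singular points by increasing real part (a conjugate pair: the negative imaginary part first).

Radius of convergence at 0: -2/3 + (1/15)*sqrt(235).
At 2/3 - (1/15)*sqrt(235): a pole of order 3; residue (45362715/1252520672)*sqrt(235).
At 2/3 + (1/15)*sqrt(235): a pole of order 3; residue -(45362715/1252520672)*sqrt(235).


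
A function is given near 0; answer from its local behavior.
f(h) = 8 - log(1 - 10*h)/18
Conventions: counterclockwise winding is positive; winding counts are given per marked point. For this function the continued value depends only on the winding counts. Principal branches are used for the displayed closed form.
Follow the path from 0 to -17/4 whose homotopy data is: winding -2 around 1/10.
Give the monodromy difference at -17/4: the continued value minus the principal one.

Continued minus principal equals (2/9)*pi*i.

The rational part is single-valued and drops out of the difference; each branch term changes only by its own monodromy.
(-1/18)*log(1 - h/(1/10)): each positive loop around 1/10 adds 2*pi*i to the log, so winding -2 contributes (-1/18)*(-2)*2*pi*i = (2/9)*pi*i.
Summing the contributions at h = -17/4 gives (2/9)*pi*i.


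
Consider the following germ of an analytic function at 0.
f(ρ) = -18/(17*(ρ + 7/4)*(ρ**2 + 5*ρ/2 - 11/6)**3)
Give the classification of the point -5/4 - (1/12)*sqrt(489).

The denominator factor ρ**2 + 5*ρ/2 - 11/6 vanishes at -5/4 - (1/12)*sqrt(489) and appears to the power 3; the numerator there equals -18/17, nonzero, and no other factor vanishes.
Hence a pole whose order is the multiplicity, 3.

The point is a pole of order 3.


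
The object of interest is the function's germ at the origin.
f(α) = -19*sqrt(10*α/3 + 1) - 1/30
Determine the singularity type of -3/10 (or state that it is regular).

The point is an algebraic (square-root) branch point.

The term (-19)*sqrt(1 - α/(-3/10)) has argument 1 - -3/10/(-3/10) = 0 at -3/10: a square-root (algebraic, two-sheeted) branch point; the remaining terms are analytic or single-valued there.


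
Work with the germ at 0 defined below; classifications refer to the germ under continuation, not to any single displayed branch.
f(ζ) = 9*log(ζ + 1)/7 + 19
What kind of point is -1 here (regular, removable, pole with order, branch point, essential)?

The point is a logarithmic branch point.

The term (9/7)*log(1 - ζ/(-1)) has argument 1 - -1/(-1) = 0 at -1: a logarithmic (infinitely-sheeted) branch point; the remaining terms are analytic or single-valued there.


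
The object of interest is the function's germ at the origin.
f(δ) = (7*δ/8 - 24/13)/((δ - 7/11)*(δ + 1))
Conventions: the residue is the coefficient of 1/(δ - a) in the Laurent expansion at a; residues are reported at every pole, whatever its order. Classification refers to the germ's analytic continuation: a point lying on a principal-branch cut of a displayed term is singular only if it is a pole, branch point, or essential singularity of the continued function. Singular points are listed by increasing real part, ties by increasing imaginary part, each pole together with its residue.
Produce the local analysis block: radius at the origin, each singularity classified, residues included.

Radius of convergence at 0: 7/11.
At -1: a pole of order 1; residue 3113/1872.
At 7/11: a pole of order 1; residue -1475/1872.

Denominator factor (δ - 7/11): pole of order 1 at 7/11, modulus 7/11.
Denominator factor (δ + 1): pole of order 1 at -1, modulus 1.
The radius of convergence is the smallest modulus among the singular points: 7/11.
At the order-1 pole -1 set g(δ) = (δ - (-1))*f(δ) = (7*δ/8 - 24/13)/(δ - 7/11).
Simple pole: residue = g(a) at a = -1, which is 3113/1872.
At the order-1 pole 7/11 set g(δ) = (δ - (7/11))*f(δ) = (7*δ/8 - 24/13)/(δ + 1).
Simple pole: residue = g(a) at a = 7/11, which is -1475/1872.
List the singular points by increasing real part (a conjugate pair: the negative imaginary part first).


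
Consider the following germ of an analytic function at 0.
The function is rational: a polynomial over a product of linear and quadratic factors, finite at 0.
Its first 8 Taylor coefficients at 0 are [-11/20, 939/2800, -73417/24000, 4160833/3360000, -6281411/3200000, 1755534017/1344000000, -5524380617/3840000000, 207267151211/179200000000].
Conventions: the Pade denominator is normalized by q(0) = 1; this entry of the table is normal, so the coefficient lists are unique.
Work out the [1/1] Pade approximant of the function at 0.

Taylor coefficients needed (read off): a_0 = -11/20, a_1 = 939/2800, a_2 = -73417/24000.
Write the denominator as Q(δ) = 1 + q1*δ. Requiring Q*f - P = O(δ^3) with deg P <= 1 kills the coefficients of δ^2..δ^2 in Q*f:
  δ^2: a_2 + q1*a_1 = 0, i.e. -73417/24000 + (939/2800)*q1 = 0.
Solving this linear system: q1 = 513919/56340.
The numerator is Q*f truncated at degree 1: P0 = a_0 = -11/20; P1 = a_1 + q1*a_0 = -184633/39438.

The Pade approximant has numerator coefficients [-11/20, -184633/39438]; denominator coefficients [1, 513919/56340].


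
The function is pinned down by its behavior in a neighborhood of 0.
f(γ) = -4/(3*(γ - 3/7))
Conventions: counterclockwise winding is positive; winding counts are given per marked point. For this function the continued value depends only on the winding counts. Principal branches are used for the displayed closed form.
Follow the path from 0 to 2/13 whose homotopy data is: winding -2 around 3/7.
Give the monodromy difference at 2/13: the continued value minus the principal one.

The function is rational, hence single-valued: continuing it around any pole returns the same value, so the difference is 0.

Continued minus principal equals 0.


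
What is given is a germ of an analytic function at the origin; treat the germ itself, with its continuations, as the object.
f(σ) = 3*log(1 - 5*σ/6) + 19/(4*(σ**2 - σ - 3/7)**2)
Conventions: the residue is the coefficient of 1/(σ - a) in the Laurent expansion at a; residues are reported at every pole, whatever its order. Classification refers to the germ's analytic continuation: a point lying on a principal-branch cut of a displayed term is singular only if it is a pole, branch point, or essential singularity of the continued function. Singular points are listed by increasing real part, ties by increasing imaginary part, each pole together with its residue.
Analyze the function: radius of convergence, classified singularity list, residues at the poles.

Radius of convergence at 0: -1/2 + (1/14)*sqrt(133).
At 1/2 - (1/14)*sqrt(133): a pole of order 2; residue (7/38)*sqrt(133).
At 6/5: a logarithmic branch point.
At 1/2 + (1/14)*sqrt(133): a pole of order 2; residue -(7/38)*sqrt(133).

Denominator factor (σ**2 - σ - 3/7)^2: discriminant 19/7, real irrational roots 1/2 + (1/14)*sqrt(133) and 1/2 - (1/14)*sqrt(133); poles of order 2, moduli 1/2 + (1/14)*sqrt(133) and -1/2 + (1/14)*sqrt(133).
Branch term (3)*log(1 - σ/(6/5)): its argument vanishes at σ = 6/5, a logarithmic branch point, modulus 6/5.
The radius of convergence is the smallest modulus among the singular points: -1/2 + (1/14)*sqrt(133).
The branch term is analytic at 1/2 - (1/14)*sqrt(133) and contributes nothing to the residue; only the rational part matters.
The factor σ**2 - σ - 3/7 splits as (σ - a)(σ - a') with a = 1/2 - (1/14)*sqrt(133), a' = 1/2 + (1/14)*sqrt(133). At the order-2 pole a set g(σ) = (σ - a)^2*(rational part) = [19/4] / (σ - a')^2.
Order-2 pole: residue = g'(a); g'(1/2 - (1/14)*sqrt(133)) = (7/38)*sqrt(133), so the residue is (7/38)*sqrt(133).
The branch term is analytic at 1/2 + (1/14)*sqrt(133) and contributes nothing to the residue; only the rational part matters.
The factor σ**2 - σ - 3/7 splits as (σ - a)(σ - a') with a = 1/2 + (1/14)*sqrt(133), a' = 1/2 - (1/14)*sqrt(133). At the order-2 pole a set g(σ) = (σ - a)^2*(rational part) = [19/4] / (σ - a')^2.
Order-2 pole: residue = g'(a); g'(1/2 + (1/14)*sqrt(133)) = -(7/38)*sqrt(133), so the residue is -(7/38)*sqrt(133).
List the singular points by increasing real part (a conjugate pair: the negative imaginary part first).


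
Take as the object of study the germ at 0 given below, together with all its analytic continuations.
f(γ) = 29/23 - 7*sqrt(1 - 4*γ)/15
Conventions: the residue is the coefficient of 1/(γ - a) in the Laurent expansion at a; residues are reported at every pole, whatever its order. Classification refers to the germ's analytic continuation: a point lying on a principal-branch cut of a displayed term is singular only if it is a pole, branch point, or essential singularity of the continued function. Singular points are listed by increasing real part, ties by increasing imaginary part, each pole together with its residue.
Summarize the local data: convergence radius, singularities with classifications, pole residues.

Branch term (-7/15)*sqrt(1 - γ/(1/4)): its argument vanishes at γ = 1/4, a square-root branch point, modulus 1/4.
The radius of convergence is the smallest modulus among the singular points: 1/4.

Radius of convergence at 0: 1/4.
At 1/4: an algebraic (square-root) branch point.


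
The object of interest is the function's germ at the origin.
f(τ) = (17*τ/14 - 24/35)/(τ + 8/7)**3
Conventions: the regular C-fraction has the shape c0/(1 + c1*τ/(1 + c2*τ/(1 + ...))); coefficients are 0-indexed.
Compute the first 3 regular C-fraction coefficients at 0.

The regular C-fraction coefficients are [-147/320, 211/48, -23227/10128].

Taylor coefficients (expand at 0): a_0 = -147/320, a_1 = 10339/5120, a_2 = -173901/40960.
c0 = a_0 = -147/320. Peel one level at a time: if S = 1 + c*τ/S' with S'(0) = 1, then c is the τ-coefficient of S and S' = c*τ/(S - 1).
S_1 = c0/f = 1 + (211/48)*τ + (23227/2304)*τ^2 + ...; c1 = 211/48.
S_2 = c1*τ/(S_1 - 1) = 1 + (-23227/10128)*τ + ...; c2 = -23227/10128.


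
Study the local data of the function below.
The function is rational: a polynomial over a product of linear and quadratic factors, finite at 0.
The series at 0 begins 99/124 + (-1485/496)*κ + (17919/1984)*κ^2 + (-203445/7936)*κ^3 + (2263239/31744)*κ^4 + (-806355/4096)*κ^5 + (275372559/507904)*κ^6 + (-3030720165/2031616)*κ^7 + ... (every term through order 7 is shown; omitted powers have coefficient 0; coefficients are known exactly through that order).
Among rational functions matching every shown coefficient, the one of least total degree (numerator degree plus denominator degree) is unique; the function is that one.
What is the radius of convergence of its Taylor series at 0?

The radius of convergence is 4/11.

No rational of total degree below 2 reproduces all 8 coefficients; solving the [0/2] Pade equations on them gives f(κ) = 9/(31*(κ + 4/11)*(κ + 1)), whose expansion matches every shown term.
Denominator factor (κ + 1): pole of order 1 at -1, modulus 1.
Denominator factor (κ + 4/11): pole of order 1 at -4/11, modulus 4/11.
The radius of convergence is the smallest modulus among the singular points: 4/11.


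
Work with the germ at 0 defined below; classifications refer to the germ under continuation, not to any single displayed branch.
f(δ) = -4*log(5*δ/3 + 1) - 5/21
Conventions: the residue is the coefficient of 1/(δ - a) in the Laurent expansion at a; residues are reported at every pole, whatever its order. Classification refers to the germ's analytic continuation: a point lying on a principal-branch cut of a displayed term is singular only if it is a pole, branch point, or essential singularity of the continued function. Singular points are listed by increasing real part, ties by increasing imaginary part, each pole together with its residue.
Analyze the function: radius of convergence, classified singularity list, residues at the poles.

Branch term (-4)*log(1 - δ/(-3/5)): its argument vanishes at δ = -3/5, a logarithmic branch point, modulus 3/5.
The radius of convergence is the smallest modulus among the singular points: 3/5.

Radius of convergence at 0: 3/5.
At -3/5: a logarithmic branch point.


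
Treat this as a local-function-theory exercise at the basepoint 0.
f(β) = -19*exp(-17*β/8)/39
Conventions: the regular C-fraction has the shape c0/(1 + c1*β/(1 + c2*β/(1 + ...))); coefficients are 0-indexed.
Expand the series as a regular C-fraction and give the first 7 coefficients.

Taylor coefficients (expand at 0): a_0 = -19/39, a_1 = 323/312, a_2 = -5491/4992, a_3 = 93347/119808, a_4 = -1586899/3833856, a_5 = 26977283/153354240, a_6 = -458613811/7361003520.
c0 = a_0 = -19/39. Peel one level at a time: if S = 1 + c*β/S' with S'(0) = 1, then c is the β-coefficient of S and S' = c*β/(S - 1).
S_1 = c0/f = 1 + (17/8)*β + (289/128)*β^2 + ...; c1 = 17/8.
S_2 = c1*β/(S_1 - 1) = 1 + (-17/16)*β + (289/768)*β^2 + ...; c2 = -17/16.
S_3 = c2*β/(S_2 - 1) = 1 + (17/48)*β + (289/2304)*β^2 + ...; c3 = 17/48.
S_4 = c3*β/(S_3 - 1) = 1 + (-17/48)*β + (289/3840)*β^2 + ...; c4 = -17/48.
S_5 = c4*β/(S_4 - 1) = 1 + (17/80)*β + (289/6400)*β^2 + ...; c5 = 17/80.
S_6 = c5*β/(S_5 - 1) = 1 + (-17/80)*β + ...; c6 = -17/80.

The regular C-fraction coefficients are [-19/39, 17/8, -17/16, 17/48, -17/48, 17/80, -17/80].


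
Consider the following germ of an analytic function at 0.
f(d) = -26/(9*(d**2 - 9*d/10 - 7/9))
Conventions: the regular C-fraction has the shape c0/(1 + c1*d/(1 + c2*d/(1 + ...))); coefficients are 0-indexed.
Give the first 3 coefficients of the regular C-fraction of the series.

The regular C-fraction coefficients are [26/7, 81/70, 10/9].

Taylor coefficients (expand at 0): a_0 = 26/7, a_1 = -1053/245, a_2 = 167193/17150.
c0 = a_0 = 26/7. Peel one level at a time: if S = 1 + c*d/S' with S'(0) = 1, then c is the d-coefficient of S and S' = c*d/(S - 1).
S_1 = c0/f = 1 + (81/70)*d + (-9/7)*d^2 + ...; c1 = 81/70.
S_2 = c1*d/(S_1 - 1) = 1 + (10/9)*d + ...; c2 = 10/9.


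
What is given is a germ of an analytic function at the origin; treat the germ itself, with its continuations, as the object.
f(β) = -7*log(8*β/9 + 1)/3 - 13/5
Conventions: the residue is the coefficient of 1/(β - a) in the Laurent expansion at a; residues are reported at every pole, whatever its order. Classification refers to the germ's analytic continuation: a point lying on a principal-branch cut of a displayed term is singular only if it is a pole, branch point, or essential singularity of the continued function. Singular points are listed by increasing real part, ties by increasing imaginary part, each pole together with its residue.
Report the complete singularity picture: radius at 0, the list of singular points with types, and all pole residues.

Branch term (-7/3)*log(1 - β/(-9/8)): its argument vanishes at β = -9/8, a logarithmic branch point, modulus 9/8.
The radius of convergence is the smallest modulus among the singular points: 9/8.

Radius of convergence at 0: 9/8.
At -9/8: a logarithmic branch point.


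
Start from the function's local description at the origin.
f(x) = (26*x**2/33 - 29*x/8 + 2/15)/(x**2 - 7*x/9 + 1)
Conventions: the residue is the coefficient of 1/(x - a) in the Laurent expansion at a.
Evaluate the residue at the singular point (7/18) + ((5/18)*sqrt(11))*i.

The factor x**2 - 7*x/9 + 1 splits as (x - a)(x - a') with a = (7/18) + ((5/18)*sqrt(11))*i, a' = (7/18) - ((5/18)*sqrt(11))*i. At the order-1 pole a set g(x) = (x - a)*f(x) = [26*x**2/33 - 29*x/8 + 2/15] / (x - a').
Simple pole: residue = g(a) at a = (7/18) + ((5/18)*sqrt(11))*i, which is (-7157/4752) + ((390463/1306800)*sqrt(11))*i.

The residue is (-7157/4752) + ((390463/1306800)*sqrt(11))*i.


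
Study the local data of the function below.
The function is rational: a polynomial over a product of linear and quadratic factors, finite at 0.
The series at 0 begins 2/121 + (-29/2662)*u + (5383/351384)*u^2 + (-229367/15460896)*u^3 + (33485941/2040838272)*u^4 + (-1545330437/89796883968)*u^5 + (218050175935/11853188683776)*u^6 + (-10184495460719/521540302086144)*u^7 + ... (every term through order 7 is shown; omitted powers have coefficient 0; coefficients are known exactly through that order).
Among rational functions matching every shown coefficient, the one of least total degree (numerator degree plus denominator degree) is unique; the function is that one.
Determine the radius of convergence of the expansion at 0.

No rational of total degree below 4 reproduces all 8 coefficients; solving the [0/4] Pade equations on them gives f(u) = 6/(11*(u**2 - 9*u/4 - 3)*(u**2 + u - 11)), whose expansion matches every shown term.
Denominator factor (u**2 - 9*u/4 - 3): discriminant 273/16, real irrational roots 9/8 + (1/8)*sqrt(273) and 9/8 - (1/8)*sqrt(273); poles of order 1, moduli 9/8 + (1/8)*sqrt(273) and -9/8 + (1/8)*sqrt(273).
Denominator factor (u**2 + u - 11): discriminant 45, real irrational roots -1/2 + (3/2)*sqrt(5) and -1/2 - (3/2)*sqrt(5); poles of order 1, moduli -1/2 + (3/2)*sqrt(5) and 1/2 + (3/2)*sqrt(5).
The radius of convergence is the smallest modulus among the singular points: -9/8 + (1/8)*sqrt(273).

The radius of convergence is -9/8 + (1/8)*sqrt(273).


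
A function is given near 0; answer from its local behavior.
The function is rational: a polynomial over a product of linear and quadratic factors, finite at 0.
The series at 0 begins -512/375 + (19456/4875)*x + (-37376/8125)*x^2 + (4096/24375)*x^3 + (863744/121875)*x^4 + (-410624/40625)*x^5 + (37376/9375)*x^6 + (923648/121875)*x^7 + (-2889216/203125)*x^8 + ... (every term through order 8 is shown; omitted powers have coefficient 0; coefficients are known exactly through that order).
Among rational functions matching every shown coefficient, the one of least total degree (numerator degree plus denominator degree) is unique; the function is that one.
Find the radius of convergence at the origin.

The radius of convergence is (1/2)*sqrt(5).

No rational of total degree below 7 reproduces all 9 coefficients; solving the [1/6] Pade equations on them gives f(x) = (-8*x/39 - 8/3)/(x**2 + 5*x/4 + 5/4)**3, whose expansion matches every shown term.
Denominator factor (x**2 + 5*x/4 + 5/4)^3: discriminant -55/16, complex-conjugate roots (-5/8) + ((1/8)*sqrt(55))*i and (-5/8) - ((1/8)*sqrt(55))*i; poles of order 3, moduli (1/2)*sqrt(5) and (1/2)*sqrt(5).
The radius of convergence is the smallest modulus among the singular points: (1/2)*sqrt(5).


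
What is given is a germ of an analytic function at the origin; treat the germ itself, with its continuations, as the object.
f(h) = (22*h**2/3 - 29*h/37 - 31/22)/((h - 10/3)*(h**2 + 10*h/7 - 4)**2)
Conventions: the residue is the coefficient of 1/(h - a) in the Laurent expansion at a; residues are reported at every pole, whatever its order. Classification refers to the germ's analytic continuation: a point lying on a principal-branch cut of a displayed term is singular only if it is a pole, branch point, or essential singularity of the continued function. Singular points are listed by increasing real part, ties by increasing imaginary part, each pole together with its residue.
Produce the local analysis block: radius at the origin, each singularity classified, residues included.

Radius of convergence at 0: -5/7 + (1/7)*sqrt(221).
At -5/7 - (1/7)*sqrt(221): a pole of order 2; residue -250254417/910872512 + (3264315173/153937454528)*sqrt(221).
At -5/7 + (1/7)*sqrt(221): a pole of order 2; residue -250254417/910872512 - (3264315173/153937454528)*sqrt(221).
At 10/3: a pole of order 1; residue 250254417/455436256.


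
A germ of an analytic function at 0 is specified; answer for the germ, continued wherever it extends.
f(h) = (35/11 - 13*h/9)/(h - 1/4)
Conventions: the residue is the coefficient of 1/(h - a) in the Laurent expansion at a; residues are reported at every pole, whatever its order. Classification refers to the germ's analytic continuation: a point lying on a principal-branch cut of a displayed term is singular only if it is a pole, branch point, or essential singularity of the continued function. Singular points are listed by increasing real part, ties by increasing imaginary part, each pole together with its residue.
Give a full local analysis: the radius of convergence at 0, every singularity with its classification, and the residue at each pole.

Denominator factor (h - 1/4): pole of order 1 at 1/4, modulus 1/4.
The radius of convergence is the smallest modulus among the singular points: 1/4.
At the order-1 pole 1/4 set g(h) = (h - (1/4))*f(h) = 35/11 - 13*h/9.
Simple pole: residue = g(a) at a = 1/4, which is 1117/396.

Radius of convergence at 0: 1/4.
At 1/4: a pole of order 1; residue 1117/396.


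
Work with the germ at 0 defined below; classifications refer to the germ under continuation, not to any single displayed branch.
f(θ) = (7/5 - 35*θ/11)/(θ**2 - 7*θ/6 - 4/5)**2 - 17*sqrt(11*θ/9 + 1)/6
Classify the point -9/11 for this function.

The point is an algebraic (square-root) branch point.

The term (-17/6)*sqrt(1 - θ/(-9/11)) has argument 1 - -9/11/(-9/11) = 0 at -9/11: a square-root (algebraic, two-sheeted) branch point; the remaining terms are analytic or single-valued there.


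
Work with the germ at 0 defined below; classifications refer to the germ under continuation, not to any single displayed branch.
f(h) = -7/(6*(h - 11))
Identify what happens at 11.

The denominator factor h - 11 vanishes at 11 and appears to the power 1; the numerator there equals -7/6, nonzero, and no other factor vanishes.
Hence a pole whose order is the multiplicity, 1.

The point is a pole of order 1.


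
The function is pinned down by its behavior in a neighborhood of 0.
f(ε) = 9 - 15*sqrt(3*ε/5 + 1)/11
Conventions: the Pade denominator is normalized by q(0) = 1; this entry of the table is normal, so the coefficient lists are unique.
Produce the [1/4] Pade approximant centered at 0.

The Pade approximant has numerator coefficients [84/11, 3451221/1071950]; denominator coefficients [1, 92613/194900, 13581/779600, -3699/7796000, 23733/311840000].

Taylor coefficients needed (expand at 0): a_0 = 84/11, a_1 = -9/22, a_2 = 27/440, a_3 = -81/4400, a_4 = 243/35200, a_5 = -5103/1760000.
Write the denominator as Q(ε) = 1 + q1*ε + q2*ε^2 + q3*ε^3 + q4*ε^4. Requiring Q*f - P = O(ε^6) with deg P <= 1 kills the coefficients of ε^2..ε^5 in Q*f:
  ε^2: a_2 + q1*a_1 + q2*a_0 = 0, i.e. 27/440 + (-9/22)*q1 + (84/11)*q2 = 0.
  ε^3: a_3 + q1*a_2 + q2*a_1 + q3*a_0 = 0, i.e. -81/4400 + (27/440)*q1 + (-9/22)*q2 + (84/11)*q3 = 0.
  ε^4: a_4 + q1*a_3 + q2*a_2 + q3*a_1 + q4*a_0 = 0, i.e. 243/35200 + (-81/4400)*q1 + (27/440)*q2 + (-9/22)*q3 + (84/11)*q4 = 0.
  ε^5: a_5 + q1*a_4 + q2*a_3 + q3*a_2 + q4*a_1 = 0, i.e. -5103/1760000 + (243/35200)*q1 + (-81/4400)*q2 + (27/440)*q3 + (-9/22)*q4 = 0.
Solving this linear system: q1 = 92613/194900, q2 = 13581/779600, q3 = -3699/7796000, q4 = 23733/311840000.
The numerator is Q*f truncated at degree 1: P0 = a_0 = 84/11; P1 = a_1 + q1*a_0 = 3451221/1071950.


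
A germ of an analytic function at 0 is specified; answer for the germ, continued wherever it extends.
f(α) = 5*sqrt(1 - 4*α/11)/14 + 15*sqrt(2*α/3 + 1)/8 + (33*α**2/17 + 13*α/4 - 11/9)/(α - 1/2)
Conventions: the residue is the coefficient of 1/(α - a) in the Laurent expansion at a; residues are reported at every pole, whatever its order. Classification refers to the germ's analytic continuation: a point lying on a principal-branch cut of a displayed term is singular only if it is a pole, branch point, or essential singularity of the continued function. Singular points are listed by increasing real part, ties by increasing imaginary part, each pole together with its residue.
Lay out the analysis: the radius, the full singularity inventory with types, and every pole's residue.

Radius of convergence at 0: 1/2.
At -3/2: an algebraic (square-root) branch point.
At 1/2: a pole of order 1; residue 1087/1224.
At 11/4: an algebraic (square-root) branch point.

Denominator factor (α - 1/2): pole of order 1 at 1/2, modulus 1/2.
Branch term (15/8)*sqrt(1 - α/(-3/2)): its argument vanishes at α = -3/2, a square-root branch point, modulus 3/2.
Branch term (5/14)*sqrt(1 - α/(11/4)): its argument vanishes at α = 11/4, a square-root branch point, modulus 11/4.
The radius of convergence is the smallest modulus among the singular points: 1/2.
The branch terms are analytic at 1/2 and contribute nothing to the residue; only the rational part matters.
At the order-1 pole 1/2 set g(α) = (α - (1/2))*(rational part) = 33*α**2/17 + 13*α/4 - 11/9.
Simple pole: residue = g(a) at a = 1/2, which is 1087/1224.
List the singular points by increasing real part (a conjugate pair: the negative imaginary part first).


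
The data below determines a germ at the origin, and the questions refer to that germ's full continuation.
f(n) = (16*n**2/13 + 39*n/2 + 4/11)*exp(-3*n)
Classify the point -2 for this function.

The point is a regular point.

There is no denominator, hence no pole anywhere.
The factor exp(-3*n) is entire.
So the germ continues analytically to -2.


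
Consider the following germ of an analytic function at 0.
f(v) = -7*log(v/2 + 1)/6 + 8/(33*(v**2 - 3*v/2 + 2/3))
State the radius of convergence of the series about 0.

Denominator factor (v**2 - 3*v/2 + 2/3): discriminant -5/12, complex-conjugate roots (3/4) + ((1/12)*sqrt(15))*i and (3/4) - ((1/12)*sqrt(15))*i; poles of order 1, moduli (1/3)*sqrt(6) and (1/3)*sqrt(6).
Branch term (-7/6)*log(1 - v/(-2)): its argument vanishes at v = -2, a logarithmic branch point, modulus 2.
The radius of convergence is the smallest modulus among the singular points: (1/3)*sqrt(6).

The radius of convergence is (1/3)*sqrt(6).


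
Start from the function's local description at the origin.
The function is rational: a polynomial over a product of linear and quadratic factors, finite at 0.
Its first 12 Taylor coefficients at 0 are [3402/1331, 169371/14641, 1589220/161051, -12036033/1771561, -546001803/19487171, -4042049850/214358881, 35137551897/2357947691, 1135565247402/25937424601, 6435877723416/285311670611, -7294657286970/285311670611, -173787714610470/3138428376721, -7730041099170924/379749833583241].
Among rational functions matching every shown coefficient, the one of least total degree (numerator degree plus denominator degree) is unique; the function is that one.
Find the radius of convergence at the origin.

The radius of convergence is 1.

No rational of total degree below 10 reproduces all 12 coefficients; solving the [2/8] Pade equations on them gives f(u) = (11*u**2 + 19*u + 14/3)/((u + 1)**2*(u**2 - u + 11/9)**3), whose expansion matches every shown term.
Denominator factor (u + 1)^2: pole of order 2 at -1, modulus 1.
Denominator factor (u**2 - u + 11/9)^3: discriminant -35/9, complex-conjugate roots (1/2) + ((1/6)*sqrt(35))*i and (1/2) - ((1/6)*sqrt(35))*i; poles of order 3, moduli (1/3)*sqrt(11) and (1/3)*sqrt(11).
The radius of convergence is the smallest modulus among the singular points: 1.


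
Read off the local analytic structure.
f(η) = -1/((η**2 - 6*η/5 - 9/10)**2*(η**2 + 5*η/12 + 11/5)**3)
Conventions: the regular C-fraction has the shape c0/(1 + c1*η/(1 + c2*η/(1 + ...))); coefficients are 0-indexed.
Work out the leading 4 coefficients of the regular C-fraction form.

Taylor coefficients (expand at 0): a_0 = -12500/107811, a_1 = 1334375/3557763, a_2 = -215684375/234812358, a_3 = 22323746875/10331743752.
c0 = a_0 = -12500/107811. Peel one level at a time: if S = 1 + c*η/S' with S'(0) = 1, then c is the η-coefficient of S and S' = c*η/(S - 1).
S_1 = c0/f = 1 + (427/132)*η + (44291/17424)*η^2 + ...; c1 = 427/132.
S_2 = c1*η/(S_1 - 1) = 1 + (-44291/56364)*η + (376294403/1588450248)*η^2 + ...; c2 = -44291/56364.
S_3 = c2*η/(S_2 - 1) = 1 + (376294403/1248208962)*η + ...; c3 = 376294403/1248208962.

The regular C-fraction coefficients are [-12500/107811, 427/132, -44291/56364, 376294403/1248208962].


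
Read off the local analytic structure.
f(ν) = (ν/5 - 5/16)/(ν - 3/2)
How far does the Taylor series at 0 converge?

The radius of convergence is 3/2.

Denominator factor (ν - 3/2): pole of order 1 at 3/2, modulus 3/2.
The radius of convergence is the smallest modulus among the singular points: 3/2.


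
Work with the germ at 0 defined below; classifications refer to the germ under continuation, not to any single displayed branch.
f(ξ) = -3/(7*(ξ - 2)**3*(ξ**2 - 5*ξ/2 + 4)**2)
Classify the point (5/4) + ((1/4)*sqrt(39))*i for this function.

The denominator factor ξ**2 - 5*ξ/2 + 4 vanishes at (5/4) + ((1/4)*sqrt(39))*i and appears to the power 2; the numerator there equals -3/7, nonzero, and no other factor vanishes.
Hence a pole whose order is the multiplicity, 2.

The point is a pole of order 2.


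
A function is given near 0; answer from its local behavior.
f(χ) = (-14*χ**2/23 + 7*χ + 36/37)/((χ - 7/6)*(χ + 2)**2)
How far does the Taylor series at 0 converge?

Denominator factor (χ - 7/6): pole of order 1 at 7/6, modulus 7/6.
Denominator factor (χ + 2)^2: pole of order 2 at -2, modulus 2.
The radius of convergence is the smallest modulus among the singular points: 7/6.

The radius of convergence is 7/6.


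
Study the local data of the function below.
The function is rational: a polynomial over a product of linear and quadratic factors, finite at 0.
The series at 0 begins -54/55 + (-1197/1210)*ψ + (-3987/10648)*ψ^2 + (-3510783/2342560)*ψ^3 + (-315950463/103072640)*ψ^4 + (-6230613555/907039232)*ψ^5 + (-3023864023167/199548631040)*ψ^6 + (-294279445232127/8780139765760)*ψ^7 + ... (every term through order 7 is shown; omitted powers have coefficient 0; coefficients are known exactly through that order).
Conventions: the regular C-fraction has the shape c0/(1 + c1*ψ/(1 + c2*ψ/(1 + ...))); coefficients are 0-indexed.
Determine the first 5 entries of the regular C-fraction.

The regular C-fraction coefficients are [-54/55, -133/132, 251/399, 582339/267064, -7315/2008].

Taylor coefficients (read off): a_0 = -54/55, a_1 = -1197/1210, a_2 = -3987/10648, a_3 = -3510783/2342560, a_4 = -315950463/103072640.
c0 = a_0 = -54/55. Peel one level at a time: if S = 1 + c*ψ/S' with S'(0) = 1, then c is the ψ-coefficient of S and S' = c*ψ/(S - 1).
S_1 = c0/f = 1 + (-133/132)*ψ + (251/396)*ψ^2 + ...; c1 = -133/132.
S_2 = c1*ψ/(S_1 - 1) = 1 + (251/399)*ψ + (-194113/141512)*ψ^2 + ...; c2 = 251/399.
S_3 = c2*ψ/(S_2 - 1) = 1 + (582339/267064)*ψ + (32028645/4032064)*ψ^2 + ...; c3 = 582339/267064.
S_4 = c3*ψ/(S_3 - 1) = 1 + (-7315/2008)*ψ + ...; c4 = -7315/2008.


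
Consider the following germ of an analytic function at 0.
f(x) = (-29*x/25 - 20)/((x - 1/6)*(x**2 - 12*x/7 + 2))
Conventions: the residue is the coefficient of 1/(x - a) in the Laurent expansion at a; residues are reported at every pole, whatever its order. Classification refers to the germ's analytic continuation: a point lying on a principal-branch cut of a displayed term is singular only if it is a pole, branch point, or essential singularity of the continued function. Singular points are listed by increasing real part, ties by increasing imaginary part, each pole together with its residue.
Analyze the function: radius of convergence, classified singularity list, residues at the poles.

Denominator factor (x - 1/6): pole of order 1 at 1/6, modulus 1/6.
Denominator factor (x**2 - 12*x/7 + 2): discriminant -248/49, complex-conjugate roots (6/7) + ((1/7)*sqrt(62))*i and (6/7) - ((1/7)*sqrt(62))*i; poles of order 1, moduli sqrt(2) and sqrt(2).
The radius of convergence is the smallest modulus among the singular points: 1/6.
At the order-1 pole 1/6 set g(x) = (x - (1/6))*f(x) = (-29*x/25 - 20)/(x**2 - 12*x/7 + 2).
Simple pole: residue = g(a) at a = 1/6, which is -127218/10975.
The factor x**2 - 12*x/7 + 2 splits as (x - a)(x - a') with a = (6/7) - ((1/7)*sqrt(62))*i, a' = (6/7) + ((1/7)*sqrt(62))*i. At the order-1 pole a set g(x) = (x - a)*f(x) = [(-29*x/25 - 20)/(x - 1/6)] / (x - a').
Simple pole: residue = g(a) at a = (6/7) - ((1/7)*sqrt(62))*i, which is (63609/10975) - ((176001/340225)*sqrt(62))*i.
The factor x**2 - 12*x/7 + 2 splits as (x - a)(x - a') with a = (6/7) + ((1/7)*sqrt(62))*i, a' = (6/7) - ((1/7)*sqrt(62))*i. At the order-1 pole a set g(x) = (x - a)*f(x) = [(-29*x/25 - 20)/(x - 1/6)] / (x - a').
Simple pole: residue = g(a) at a = (6/7) + ((1/7)*sqrt(62))*i, which is (63609/10975) + ((176001/340225)*sqrt(62))*i.
List the singular points by increasing real part (a conjugate pair: the negative imaginary part first).

Radius of convergence at 0: 1/6.
At 1/6: a pole of order 1; residue -127218/10975.
At (6/7) - ((1/7)*sqrt(62))*i: a pole of order 1; residue (63609/10975) - ((176001/340225)*sqrt(62))*i.
At (6/7) + ((1/7)*sqrt(62))*i: a pole of order 1; residue (63609/10975) + ((176001/340225)*sqrt(62))*i.


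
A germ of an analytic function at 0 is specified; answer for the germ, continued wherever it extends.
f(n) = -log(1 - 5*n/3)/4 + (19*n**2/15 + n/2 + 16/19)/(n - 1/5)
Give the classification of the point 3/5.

The term (-1/4)*log(1 - n/(3/5)) has argument 1 - 3/5/(3/5) = 0 at 3/5: a logarithmic (infinitely-sheeted) branch point; the remaining terms are analytic or single-valued there.

The point is a logarithmic branch point.


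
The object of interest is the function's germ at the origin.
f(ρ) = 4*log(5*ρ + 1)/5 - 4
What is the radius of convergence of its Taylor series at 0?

The radius of convergence is 1/5.

Branch term (4/5)*log(1 - ρ/(-1/5)): its argument vanishes at ρ = -1/5, a logarithmic branch point, modulus 1/5.
The radius of convergence is the smallest modulus among the singular points: 1/5.


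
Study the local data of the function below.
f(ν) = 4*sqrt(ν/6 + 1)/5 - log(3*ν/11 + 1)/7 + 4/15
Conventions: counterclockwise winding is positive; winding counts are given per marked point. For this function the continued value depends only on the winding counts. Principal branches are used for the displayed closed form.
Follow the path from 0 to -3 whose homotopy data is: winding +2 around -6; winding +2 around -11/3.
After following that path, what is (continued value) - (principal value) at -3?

Continued minus principal equals -(4/7)*pi*i.

The rational part is single-valued and drops out of the difference; each branch term changes only by its own monodromy.
(4/5)*sqrt(1 - ν/(-6)): winding +2 is even, the square root returns to the same sheet, contribution 0.
(-1/7)*log(1 - ν/(-11/3)): each positive loop around -11/3 adds 2*pi*i to the log, so winding +2 contributes (-1/7)*(2)*2*pi*i = -(4/7)*pi*i.
Summing the contributions at ν = -3 gives -(4/7)*pi*i.


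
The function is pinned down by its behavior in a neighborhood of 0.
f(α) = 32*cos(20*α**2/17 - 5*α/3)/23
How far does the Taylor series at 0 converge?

The factor cos(20*α**2/17 - 5*α/3) is entire and contributes no finite singular point.
The polynomial part has no poles.
No finite singular points: the Taylor series at 0 converges everywhere.

The radius of convergence is infinite.


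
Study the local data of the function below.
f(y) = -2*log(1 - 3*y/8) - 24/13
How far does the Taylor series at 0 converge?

The radius of convergence is 8/3.

Branch term (-2)*log(1 - y/(8/3)): its argument vanishes at y = 8/3, a logarithmic branch point, modulus 8/3.
The radius of convergence is the smallest modulus among the singular points: 8/3.


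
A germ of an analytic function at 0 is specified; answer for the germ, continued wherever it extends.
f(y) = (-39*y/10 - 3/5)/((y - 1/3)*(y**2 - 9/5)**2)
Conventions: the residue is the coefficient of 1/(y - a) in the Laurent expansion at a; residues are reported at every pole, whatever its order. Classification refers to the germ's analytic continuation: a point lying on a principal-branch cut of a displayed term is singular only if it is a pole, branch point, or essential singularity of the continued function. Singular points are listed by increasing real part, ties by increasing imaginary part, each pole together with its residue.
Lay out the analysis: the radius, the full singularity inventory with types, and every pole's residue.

Radius of convergence at 0: 1/3.
At -(3/5)*sqrt(5): a pole of order 2; residue 405/1216 - (857/3648)*sqrt(5).
At 1/3: a pole of order 1; residue -405/608.
At (3/5)*sqrt(5): a pole of order 2; residue 405/1216 + (857/3648)*sqrt(5).

Denominator factor (y**2 - 9/5)^2: discriminant 36/5, real irrational roots (3/5)*sqrt(5) and -(3/5)*sqrt(5); poles of order 2, moduli (3/5)*sqrt(5) and (3/5)*sqrt(5).
Denominator factor (y - 1/3): pole of order 1 at 1/3, modulus 1/3.
The radius of convergence is the smallest modulus among the singular points: 1/3.
The factor y**2 - 9/5 splits as (y - a)(y - a') with a = -(3/5)*sqrt(5), a' = (3/5)*sqrt(5). At the order-2 pole a set g(y) = (y - a)^2*f(y) = [(-39*y/10 - 3/5)/(y - 1/3)] / (y - a')^2.
Order-2 pole: residue = g'(a); g'(-(3/5)*sqrt(5)) = 405/1216 - (857/3648)*sqrt(5), so the residue is 405/1216 - (857/3648)*sqrt(5).
At the order-1 pole 1/3 set g(y) = (y - (1/3))*f(y) = (-39*y/10 - 3/5)/(y**2 - 9/5)**2.
Simple pole: residue = g(a) at a = 1/3, which is -405/608.
The factor y**2 - 9/5 splits as (y - a)(y - a') with a = (3/5)*sqrt(5), a' = -(3/5)*sqrt(5). At the order-2 pole a set g(y) = (y - a)^2*f(y) = [(-39*y/10 - 3/5)/(y - 1/3)] / (y - a')^2.
Order-2 pole: residue = g'(a); g'((3/5)*sqrt(5)) = 405/1216 + (857/3648)*sqrt(5), so the residue is 405/1216 + (857/3648)*sqrt(5).
List the singular points by increasing real part (a conjugate pair: the negative imaginary part first).
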